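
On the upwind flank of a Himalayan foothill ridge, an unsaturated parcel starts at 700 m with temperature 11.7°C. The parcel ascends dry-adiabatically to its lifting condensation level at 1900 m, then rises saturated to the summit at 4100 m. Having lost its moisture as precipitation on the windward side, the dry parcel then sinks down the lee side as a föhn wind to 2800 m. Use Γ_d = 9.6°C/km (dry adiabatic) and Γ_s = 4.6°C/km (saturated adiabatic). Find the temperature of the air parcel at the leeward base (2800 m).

2.54°C

From 700 m to 1900 m (dry): cools by 9.6 × 1.2 = 11.52°C, giving 0.18°C.
From 1900 m to 4100 m (saturated): cools by 4.6 × 2.2 = 10.12°C, giving -9.94°C.
From 4100 m to 2800 m (dry descent): warms by 9.6 × 1.3 = 12.48°C, giving 2.54°C.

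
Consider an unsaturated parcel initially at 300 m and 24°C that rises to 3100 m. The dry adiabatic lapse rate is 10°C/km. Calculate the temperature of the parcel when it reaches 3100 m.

Dry adiabatic to 3100 m: -10 × 2.8 km = -28°C, so T = -4°C.

-4°C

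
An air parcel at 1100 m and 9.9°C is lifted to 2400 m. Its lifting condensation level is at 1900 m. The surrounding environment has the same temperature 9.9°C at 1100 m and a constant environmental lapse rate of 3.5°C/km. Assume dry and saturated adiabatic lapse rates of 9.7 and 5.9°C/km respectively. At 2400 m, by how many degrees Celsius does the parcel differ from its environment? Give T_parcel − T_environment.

-6.16°C (parcel cooler than environment)

Parcel:
  1100–1900 m, dry: Δz = 0.8 km ⇒ ΔT = -7.76°C; T = 2.14°C
  1900–2400 m, saturated: Δz = 0.5 km ⇒ ΔT = -2.95°C; T = -0.81°C
Environment:
  1100–2400 m, environment: Δz = 1.3 km ⇒ ΔT = -4.55°C; T = 5.35°C
T_parcel − T_env = -0.81 − 5.35 = -6.16°C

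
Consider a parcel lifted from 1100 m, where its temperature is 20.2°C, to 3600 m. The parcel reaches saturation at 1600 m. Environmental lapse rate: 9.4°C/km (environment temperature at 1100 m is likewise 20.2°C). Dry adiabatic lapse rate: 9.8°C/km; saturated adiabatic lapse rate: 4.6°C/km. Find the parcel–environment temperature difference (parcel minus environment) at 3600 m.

+9.4°C (parcel warmer than environment)

Parcel:
  1100 → 1600 m (dry, 9.8°C/km): ΔT = -9.8 × 0.5 = -4.9°C → T = 15.3°C
  1600 → 3600 m (saturated, 4.6°C/km): ΔT = -4.6 × 2 = -9.2°C → T = 6.1°C
Environment:
  1100 → 3600 m (environment, 9.4°C/km): ΔT = -9.4 × 2.5 = -23.5°C → T = -3.3°C
T_parcel − T_env = 6.1 − (-3.3) = +9.4°C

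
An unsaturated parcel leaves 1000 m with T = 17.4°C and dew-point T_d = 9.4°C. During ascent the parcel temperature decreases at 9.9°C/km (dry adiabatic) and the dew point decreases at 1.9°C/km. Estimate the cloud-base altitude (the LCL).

2000 m

T and T_d converge at 9.9 − 1.9 = 8°C per km
Height above start = (17.4 − 9.4) / 8 = 1 km
LCL altitude = 1000 m + 1000 m = 2000 m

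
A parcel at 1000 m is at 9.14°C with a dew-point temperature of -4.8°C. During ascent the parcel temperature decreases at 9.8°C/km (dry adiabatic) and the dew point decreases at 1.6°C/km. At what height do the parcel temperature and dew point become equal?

T and T_d converge at 9.8 − 1.6 = 8.2°C per km
Height above start = (9.14 − (-4.8)) / 8.2 = 1.7 km
LCL altitude = 1000 m + 1700 m = 2700 m

2700 m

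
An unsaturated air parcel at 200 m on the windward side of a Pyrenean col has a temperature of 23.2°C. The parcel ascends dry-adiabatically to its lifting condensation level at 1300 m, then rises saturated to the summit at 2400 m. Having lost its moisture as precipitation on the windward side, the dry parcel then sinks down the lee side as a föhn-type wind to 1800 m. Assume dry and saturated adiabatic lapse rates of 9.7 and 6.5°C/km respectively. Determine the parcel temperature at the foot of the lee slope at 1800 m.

11.2°C

From 200 m to 1300 m (dry): cools by 9.7 × 1.1 = 10.67°C, giving 12.53°C.
From 1300 m to 2400 m (saturated): cools by 6.5 × 1.1 = 7.15°C, giving 5.38°C.
From 2400 m to 1800 m (dry descent): warms by 9.7 × 0.6 = 5.82°C, giving 11.2°C.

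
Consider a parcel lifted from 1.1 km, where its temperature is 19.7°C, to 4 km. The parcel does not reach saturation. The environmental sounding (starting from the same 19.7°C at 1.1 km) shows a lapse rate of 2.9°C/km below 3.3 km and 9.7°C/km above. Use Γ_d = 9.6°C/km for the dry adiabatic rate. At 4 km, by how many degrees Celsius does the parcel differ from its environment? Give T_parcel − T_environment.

Parcel:
  1100–4000 m, dry: Δz = 2.9 km ⇒ ΔT = -27.84°C; T = -8.14°C
Environment:
  1100–3300 m, environment, lower layer: Δz = 2.2 km ⇒ ΔT = -6.38°C; T = 13.32°C
  3300–4000 m, environment, upper layer: Δz = 0.7 km ⇒ ΔT = -6.79°C; T = 6.53°C
T_parcel − T_env = -8.14 − 6.53 = -14.67°C

-14.67°C (parcel cooler than environment)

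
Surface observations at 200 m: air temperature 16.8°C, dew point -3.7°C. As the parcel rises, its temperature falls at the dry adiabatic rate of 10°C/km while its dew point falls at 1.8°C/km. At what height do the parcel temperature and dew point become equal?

2700 m

T and T_d converge at 10 − 1.8 = 8.2°C per km
Height above start = (16.8 − (-3.7)) / 8.2 = 2.5 km
LCL altitude = 200 m + 2500 m = 2700 m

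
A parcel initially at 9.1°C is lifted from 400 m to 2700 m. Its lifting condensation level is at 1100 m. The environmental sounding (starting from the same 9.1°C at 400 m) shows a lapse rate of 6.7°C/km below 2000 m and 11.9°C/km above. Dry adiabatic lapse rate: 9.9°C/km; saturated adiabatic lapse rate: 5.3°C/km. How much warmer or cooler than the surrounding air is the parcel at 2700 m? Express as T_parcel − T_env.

Parcel:
  400–1100 m, dry: Δz = 0.7 km ⇒ ΔT = -6.93°C; T = 2.17°C
  1100–2700 m, saturated: Δz = 1.6 km ⇒ ΔT = -8.48°C; T = -6.31°C
Environment:
  400–2000 m, environment, lower layer: Δz = 1.6 km ⇒ ΔT = -10.72°C; T = -1.62°C
  2000–2700 m, environment, upper layer: Δz = 0.7 km ⇒ ΔT = -8.33°C; T = -9.95°C
T_parcel − T_env = -6.31 − (-9.95) = +3.64°C

+3.64°C (parcel warmer than environment)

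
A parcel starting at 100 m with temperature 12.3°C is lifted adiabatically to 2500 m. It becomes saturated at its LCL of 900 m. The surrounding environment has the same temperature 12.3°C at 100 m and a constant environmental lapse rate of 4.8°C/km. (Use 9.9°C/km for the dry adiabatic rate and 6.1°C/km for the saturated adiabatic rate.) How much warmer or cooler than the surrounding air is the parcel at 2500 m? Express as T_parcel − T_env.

-6.16°C (parcel cooler than environment)

Parcel:
  100–900 m, dry: Δz = 0.8 km ⇒ ΔT = -7.92°C; T = 4.38°C
  900–2500 m, saturated: Δz = 1.6 km ⇒ ΔT = -9.76°C; T = -5.38°C
Environment:
  100–2500 m, environment: Δz = 2.4 km ⇒ ΔT = -11.52°C; T = 0.78°C
T_parcel − T_env = -5.38 − 0.78 = -6.16°C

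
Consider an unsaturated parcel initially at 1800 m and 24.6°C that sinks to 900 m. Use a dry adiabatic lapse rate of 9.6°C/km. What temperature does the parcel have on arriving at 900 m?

Dry adiabatic to 900 m: +9.6 × 0.9 km = +8.64°C, so T = 33.24°C.

33.24°C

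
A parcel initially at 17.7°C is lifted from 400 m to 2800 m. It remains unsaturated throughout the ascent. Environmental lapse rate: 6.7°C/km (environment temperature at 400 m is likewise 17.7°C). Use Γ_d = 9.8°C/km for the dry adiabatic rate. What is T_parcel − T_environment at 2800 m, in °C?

-7.44°C (parcel cooler than environment)

Parcel:
  From 400 m to 2800 m (dry): cools by 9.8 × 2.4 = 23.52°C, giving -5.82°C.
Environment:
  From 400 m to 2800 m (environment): cools by 6.7 × 2.4 = 16.08°C, giving 1.62°C.
T_parcel − T_env = -5.82 − 1.62 = -7.44°C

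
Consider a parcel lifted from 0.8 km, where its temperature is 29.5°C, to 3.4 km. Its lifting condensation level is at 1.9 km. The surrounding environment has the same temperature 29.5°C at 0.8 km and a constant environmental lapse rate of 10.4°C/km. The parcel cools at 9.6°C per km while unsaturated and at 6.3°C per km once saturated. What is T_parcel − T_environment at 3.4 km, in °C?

+7.03°C (parcel warmer than environment)

Parcel:
  From 800 m to 1900 m (dry): cools by 9.6 × 1.1 = 10.56°C, giving 18.94°C.
  From 1900 m to 3400 m (saturated): cools by 6.3 × 1.5 = 9.45°C, giving 9.49°C.
Environment:
  From 800 m to 3400 m (environment): cools by 10.4 × 2.6 = 27.04°C, giving 2.46°C.
T_parcel − T_env = 9.49 − 2.46 = +7.03°C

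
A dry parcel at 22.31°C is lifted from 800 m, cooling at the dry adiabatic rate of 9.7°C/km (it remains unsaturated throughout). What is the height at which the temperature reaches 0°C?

3100 m

Height above start = (22.31 − 0) / 9.7 = 2.3 km
Altitude = 800 m + 2300 m = 3100 m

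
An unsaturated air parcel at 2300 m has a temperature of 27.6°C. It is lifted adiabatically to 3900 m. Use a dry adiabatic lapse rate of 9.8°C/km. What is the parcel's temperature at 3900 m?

2300–3900 m, dry adiabatic: Δz = 1.6 km ⇒ ΔT = -15.68°C; T = 11.92°C

11.92°C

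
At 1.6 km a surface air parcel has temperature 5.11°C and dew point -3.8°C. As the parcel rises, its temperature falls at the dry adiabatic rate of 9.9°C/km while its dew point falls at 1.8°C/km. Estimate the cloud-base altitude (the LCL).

T and T_d converge at 9.9 − 1.8 = 8.1°C per km
Height above start = (5.11 − (-3.8)) / 8.1 = 1.1 km
LCL altitude = 1600 m + 1100 m = 2700 m

2.7 km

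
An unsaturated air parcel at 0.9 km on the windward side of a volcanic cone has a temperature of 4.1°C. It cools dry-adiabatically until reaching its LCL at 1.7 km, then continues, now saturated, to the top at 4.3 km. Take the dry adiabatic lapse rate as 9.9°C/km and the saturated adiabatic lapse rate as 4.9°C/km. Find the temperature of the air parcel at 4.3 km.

-16.56°C

Dry to 1700 m: -9.9 × 0.8 km = -7.92°C, so T = -3.82°C.
Saturated to 4300 m: -4.9 × 2.6 km = -12.74°C, so T = -16.56°C.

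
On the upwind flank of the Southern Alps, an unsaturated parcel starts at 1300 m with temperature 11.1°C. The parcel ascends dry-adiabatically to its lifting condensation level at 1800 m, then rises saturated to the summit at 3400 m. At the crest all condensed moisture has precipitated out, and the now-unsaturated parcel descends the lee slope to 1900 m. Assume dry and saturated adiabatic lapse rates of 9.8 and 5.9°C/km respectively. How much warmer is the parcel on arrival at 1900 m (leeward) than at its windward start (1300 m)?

From 1300 m to 1800 m (dry): cools by 9.8 × 0.5 = 4.9°C, giving 6.2°C.
From 1800 m to 3400 m (saturated): cools by 5.9 × 1.6 = 9.44°C, giving -3.24°C.
From 3400 m to 1900 m (dry descent): warms by 9.8 × 1.5 = 14.7°C, giving 11.46°C.
Net change vs windward start: 11.46 − 11.1 = +0.36°C

+0.36°C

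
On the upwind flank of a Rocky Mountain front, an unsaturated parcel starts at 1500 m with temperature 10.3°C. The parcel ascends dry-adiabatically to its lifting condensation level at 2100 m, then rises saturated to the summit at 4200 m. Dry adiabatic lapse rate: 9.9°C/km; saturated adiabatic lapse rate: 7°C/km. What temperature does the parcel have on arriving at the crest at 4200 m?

1500–2100 m, dry: Δz = 0.6 km ⇒ ΔT = -5.94°C; T = 4.36°C
2100–4200 m, saturated: Δz = 2.1 km ⇒ ΔT = -14.7°C; T = -10.34°C

-10.34°C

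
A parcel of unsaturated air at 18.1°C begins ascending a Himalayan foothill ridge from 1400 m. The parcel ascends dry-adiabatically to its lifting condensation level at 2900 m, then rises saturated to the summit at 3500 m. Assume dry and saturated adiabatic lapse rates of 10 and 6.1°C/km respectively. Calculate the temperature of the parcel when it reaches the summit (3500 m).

-0.56°C

1400–2900 m, dry: Δz = 1.5 km ⇒ ΔT = -15°C; T = 3.1°C
2900–3500 m, saturated: Δz = 0.6 km ⇒ ΔT = -3.66°C; T = -0.56°C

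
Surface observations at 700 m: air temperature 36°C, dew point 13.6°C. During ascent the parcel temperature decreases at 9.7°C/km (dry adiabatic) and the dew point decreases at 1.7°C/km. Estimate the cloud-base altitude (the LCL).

3500 m

T and T_d converge at 9.7 − 1.7 = 8°C per km
Height above start = (36 − 13.6) / 8 = 2.8 km
LCL altitude = 700 m + 2800 m = 3500 m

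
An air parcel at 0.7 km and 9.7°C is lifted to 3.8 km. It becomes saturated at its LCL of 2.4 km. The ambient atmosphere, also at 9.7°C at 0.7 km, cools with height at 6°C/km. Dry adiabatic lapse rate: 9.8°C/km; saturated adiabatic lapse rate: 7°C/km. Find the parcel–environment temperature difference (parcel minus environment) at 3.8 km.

Parcel:
  Dry to 2400 m: -9.8 × 1.7 km = -16.66°C, so T = -6.96°C.
  Saturated to 3800 m: -7 × 1.4 km = -9.8°C, so T = -16.76°C.
Environment:
  Environment to 3800 m: -6 × 3.1 km = -18.6°C, so T = -8.9°C.
T_parcel − T_env = -16.76 − (-8.9) = -7.86°C

-7.86°C (parcel cooler than environment)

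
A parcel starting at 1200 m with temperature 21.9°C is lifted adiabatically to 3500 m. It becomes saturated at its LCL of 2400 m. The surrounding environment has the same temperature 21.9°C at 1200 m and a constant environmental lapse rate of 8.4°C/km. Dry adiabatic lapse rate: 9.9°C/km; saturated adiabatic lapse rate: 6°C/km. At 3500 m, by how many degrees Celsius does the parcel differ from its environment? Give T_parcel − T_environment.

+0.84°C (parcel warmer than environment)

Parcel:
  1200 → 2400 m (dry, 9.9°C/km): ΔT = -9.9 × 1.2 = -11.88°C → T = 10.02°C
  2400 → 3500 m (saturated, 6°C/km): ΔT = -6 × 1.1 = -6.6°C → T = 3.42°C
Environment:
  1200 → 3500 m (environment, 8.4°C/km): ΔT = -8.4 × 2.3 = -19.32°C → T = 2.58°C
T_parcel − T_env = 3.42 − 2.58 = +0.84°C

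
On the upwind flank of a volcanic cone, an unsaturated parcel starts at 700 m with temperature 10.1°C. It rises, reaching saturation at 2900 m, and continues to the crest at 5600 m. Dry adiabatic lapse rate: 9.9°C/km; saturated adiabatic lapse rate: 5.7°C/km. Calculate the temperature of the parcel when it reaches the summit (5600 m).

From 700 m to 2900 m (dry): cools by 9.9 × 2.2 = 21.78°C, giving -11.68°C.
From 2900 m to 5600 m (saturated): cools by 5.7 × 2.7 = 15.39°C, giving -27.07°C.

-27.07°C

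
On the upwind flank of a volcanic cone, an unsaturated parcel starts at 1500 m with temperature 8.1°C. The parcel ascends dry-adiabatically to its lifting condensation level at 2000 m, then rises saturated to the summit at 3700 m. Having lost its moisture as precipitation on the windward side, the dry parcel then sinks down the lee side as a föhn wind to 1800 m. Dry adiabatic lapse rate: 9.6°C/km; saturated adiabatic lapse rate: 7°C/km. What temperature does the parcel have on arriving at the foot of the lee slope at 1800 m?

1500–2000 m, dry: Δz = 0.5 km ⇒ ΔT = -4.8°C; T = 3.3°C
2000–3700 m, saturated: Δz = 1.7 km ⇒ ΔT = -11.9°C; T = -8.6°C
3700–1800 m, dry descent: Δz = 1.9 km ⇒ ΔT = +18.24°C; T = 9.64°C

9.64°C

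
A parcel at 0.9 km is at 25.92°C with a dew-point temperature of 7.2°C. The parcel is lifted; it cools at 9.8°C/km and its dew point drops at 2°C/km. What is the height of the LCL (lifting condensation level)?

T and T_d converge at 9.8 − 2 = 7.8°C per km
Height above start = (25.92 − 7.2) / 7.8 = 2.4 km
LCL altitude = 900 m + 2400 m = 3300 m

3.3 km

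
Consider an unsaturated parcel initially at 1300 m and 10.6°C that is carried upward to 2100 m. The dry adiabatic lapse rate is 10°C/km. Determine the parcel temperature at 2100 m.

1300–2100 m, dry adiabatic: Δz = 0.8 km ⇒ ΔT = -8°C; T = 2.6°C

2.6°C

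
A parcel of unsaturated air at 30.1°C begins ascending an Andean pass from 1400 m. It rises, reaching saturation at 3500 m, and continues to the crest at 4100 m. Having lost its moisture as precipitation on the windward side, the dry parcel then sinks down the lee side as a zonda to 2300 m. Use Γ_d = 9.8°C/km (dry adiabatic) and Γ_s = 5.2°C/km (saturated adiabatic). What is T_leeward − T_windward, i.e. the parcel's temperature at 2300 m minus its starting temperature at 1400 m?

-6.06°C

1400 → 3500 m (dry, 9.8°C/km): ΔT = -9.8 × 2.1 = -20.58°C → T = 9.52°C
3500 → 4100 m (saturated, 5.2°C/km): ΔT = -5.2 × 0.6 = -3.12°C → T = 6.4°C
4100 → 2300 m (dry descent, 9.8°C/km): ΔT = +9.8 × 1.8 = +17.64°C → T = 24.04°C
Net change vs windward start: 24.04 − 30.1 = -6.06°C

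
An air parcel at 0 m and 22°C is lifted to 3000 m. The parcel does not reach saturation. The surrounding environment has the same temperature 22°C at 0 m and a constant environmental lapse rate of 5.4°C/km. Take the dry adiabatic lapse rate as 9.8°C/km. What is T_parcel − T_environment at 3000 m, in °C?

-13.2°C (parcel cooler than environment)

Parcel:
  Dry to 3000 m: -9.8 × 3 km = -29.4°C, so T = -7.4°C.
Environment:
  Environment to 3000 m: -5.4 × 3 km = -16.2°C, so T = 5.8°C.
T_parcel − T_env = -7.4 − 5.8 = -13.2°C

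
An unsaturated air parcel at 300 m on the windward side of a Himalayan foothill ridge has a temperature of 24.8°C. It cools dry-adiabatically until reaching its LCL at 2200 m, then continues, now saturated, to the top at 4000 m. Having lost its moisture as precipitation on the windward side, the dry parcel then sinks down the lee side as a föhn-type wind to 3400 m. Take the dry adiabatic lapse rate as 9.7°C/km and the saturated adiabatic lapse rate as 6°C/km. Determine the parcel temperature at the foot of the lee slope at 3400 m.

1.39°C

300–2200 m, dry: Δz = 1.9 km ⇒ ΔT = -18.43°C; T = 6.37°C
2200–4000 m, saturated: Δz = 1.8 km ⇒ ΔT = -10.8°C; T = -4.43°C
4000–3400 m, dry descent: Δz = 0.6 km ⇒ ΔT = +5.82°C; T = 1.39°C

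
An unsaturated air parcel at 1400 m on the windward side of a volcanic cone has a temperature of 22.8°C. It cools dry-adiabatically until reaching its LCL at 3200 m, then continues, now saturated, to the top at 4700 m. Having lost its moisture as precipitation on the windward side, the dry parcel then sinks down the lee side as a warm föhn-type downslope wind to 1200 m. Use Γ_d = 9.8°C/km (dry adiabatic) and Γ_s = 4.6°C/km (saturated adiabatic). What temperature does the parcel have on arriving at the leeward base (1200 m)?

32.56°C

Dry to 3200 m: -9.8 × 1.8 km = -17.64°C, so T = 5.16°C.
Saturated to 4700 m: -4.6 × 1.5 km = -6.9°C, so T = -1.74°C.
Dry descent to 1200 m: +9.8 × 3.5 km = +34.3°C, so T = 32.56°C.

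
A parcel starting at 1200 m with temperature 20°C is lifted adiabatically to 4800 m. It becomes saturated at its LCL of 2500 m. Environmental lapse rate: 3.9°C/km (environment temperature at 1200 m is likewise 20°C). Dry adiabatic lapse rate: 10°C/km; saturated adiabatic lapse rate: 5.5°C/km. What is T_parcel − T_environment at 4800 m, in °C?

Parcel:
  Dry to 2500 m: -10 × 1.3 km = -13°C, so T = 7°C.
  Saturated to 4800 m: -5.5 × 2.3 km = -12.65°C, so T = -5.65°C.
Environment:
  Environment to 4800 m: -3.9 × 3.6 km = -14.04°C, so T = 5.96°C.
T_parcel − T_env = -5.65 − 5.96 = -11.61°C

-11.61°C (parcel cooler than environment)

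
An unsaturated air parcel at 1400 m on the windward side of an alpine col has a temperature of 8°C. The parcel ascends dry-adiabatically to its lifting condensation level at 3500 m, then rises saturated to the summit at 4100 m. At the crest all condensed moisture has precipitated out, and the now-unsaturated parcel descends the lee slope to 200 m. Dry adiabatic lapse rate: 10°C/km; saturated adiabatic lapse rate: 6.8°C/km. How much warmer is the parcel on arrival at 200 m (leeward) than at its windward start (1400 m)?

Dry to 3500 m: -10 × 2.1 km = -21°C, so T = -13°C.
Saturated to 4100 m: -6.8 × 0.6 km = -4.08°C, so T = -17.08°C.
Dry descent to 200 m: +10 × 3.9 km = +39°C, so T = 21.92°C.
Net change vs windward start: 21.92 − 8 = +13.92°C

+13.92°C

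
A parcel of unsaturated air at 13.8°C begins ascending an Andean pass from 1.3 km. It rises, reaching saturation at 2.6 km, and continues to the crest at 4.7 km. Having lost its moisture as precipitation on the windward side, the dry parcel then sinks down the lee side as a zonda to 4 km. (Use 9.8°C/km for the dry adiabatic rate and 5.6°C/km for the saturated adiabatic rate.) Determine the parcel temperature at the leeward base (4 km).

Dry to 2600 m: -9.8 × 1.3 km = -12.74°C, so T = 1.06°C.
Saturated to 4700 m: -5.6 × 2.1 km = -11.76°C, so T = -10.7°C.
Dry descent to 4000 m: +9.8 × 0.7 km = +6.86°C, so T = -3.84°C.

-3.84°C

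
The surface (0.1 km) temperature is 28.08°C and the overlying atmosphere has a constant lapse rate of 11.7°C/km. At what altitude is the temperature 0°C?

2.5 km

Height above start = (28.08 − 0) / 11.7 = 2.4 km
Altitude = 100 m + 2400 m = 2500 m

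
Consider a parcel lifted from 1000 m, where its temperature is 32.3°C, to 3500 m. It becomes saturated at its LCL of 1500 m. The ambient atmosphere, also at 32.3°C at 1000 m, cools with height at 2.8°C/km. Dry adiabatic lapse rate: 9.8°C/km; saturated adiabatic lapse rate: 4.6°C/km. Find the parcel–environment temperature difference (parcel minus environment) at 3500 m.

-7.1°C (parcel cooler than environment)

Parcel:
  1000 → 1500 m (dry, 9.8°C/km): ΔT = -9.8 × 0.5 = -4.9°C → T = 27.4°C
  1500 → 3500 m (saturated, 4.6°C/km): ΔT = -4.6 × 2 = -9.2°C → T = 18.2°C
Environment:
  1000 → 3500 m (environment, 2.8°C/km): ΔT = -2.8 × 2.5 = -7°C → T = 25.3°C
T_parcel − T_env = 18.2 − 25.3 = -7.1°C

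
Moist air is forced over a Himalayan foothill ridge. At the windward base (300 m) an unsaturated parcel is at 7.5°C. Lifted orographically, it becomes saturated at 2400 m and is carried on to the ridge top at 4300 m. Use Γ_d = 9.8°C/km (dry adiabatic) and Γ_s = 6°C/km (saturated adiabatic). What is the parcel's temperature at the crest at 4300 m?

-24.48°C

300 → 2400 m (dry, 9.8°C/km): ΔT = -9.8 × 2.1 = -20.58°C → T = -13.08°C
2400 → 4300 m (saturated, 6°C/km): ΔT = -6 × 1.9 = -11.4°C → T = -24.48°C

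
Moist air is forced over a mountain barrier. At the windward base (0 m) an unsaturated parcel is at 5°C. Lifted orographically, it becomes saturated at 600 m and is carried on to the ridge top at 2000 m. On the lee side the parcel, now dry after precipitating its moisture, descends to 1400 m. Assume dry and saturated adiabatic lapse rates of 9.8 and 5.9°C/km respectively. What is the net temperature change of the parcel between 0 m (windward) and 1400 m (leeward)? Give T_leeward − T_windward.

0–600 m, dry: Δz = 0.6 km ⇒ ΔT = -5.88°C; T = -0.88°C
600–2000 m, saturated: Δz = 1.4 km ⇒ ΔT = -8.26°C; T = -9.14°C
2000–1400 m, dry descent: Δz = 0.6 km ⇒ ΔT = +5.88°C; T = -3.26°C
Net change vs windward start: -3.26 − 5 = -8.26°C

-8.26°C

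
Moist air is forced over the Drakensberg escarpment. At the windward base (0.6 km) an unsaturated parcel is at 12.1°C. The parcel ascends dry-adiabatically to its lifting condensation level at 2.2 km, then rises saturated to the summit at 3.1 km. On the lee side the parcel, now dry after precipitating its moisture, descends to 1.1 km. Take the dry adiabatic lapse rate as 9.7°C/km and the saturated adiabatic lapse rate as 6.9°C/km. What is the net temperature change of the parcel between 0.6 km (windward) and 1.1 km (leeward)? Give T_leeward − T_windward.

-2.33°C

Dry to 2200 m: -9.7 × 1.6 km = -15.52°C, so T = -3.42°C.
Saturated to 3100 m: -6.9 × 0.9 km = -6.21°C, so T = -9.63°C.
Dry descent to 1100 m: +9.7 × 2 km = +19.4°C, so T = 9.77°C.
Net change vs windward start: 9.77 − 12.1 = -2.33°C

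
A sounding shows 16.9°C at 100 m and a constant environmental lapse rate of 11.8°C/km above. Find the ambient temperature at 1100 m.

Environmental to 1100 m: -11.8 × 1 km = -11.8°C, so T = 5.1°C.

5.1°C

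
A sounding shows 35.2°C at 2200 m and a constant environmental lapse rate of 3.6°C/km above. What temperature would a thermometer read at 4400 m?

From 2200 m to 4400 m (environmental): cools by 3.6 × 2.2 = 7.92°C, giving 27.28°C.

27.28°C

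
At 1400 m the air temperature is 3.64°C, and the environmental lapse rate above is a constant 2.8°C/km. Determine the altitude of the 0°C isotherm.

2700 m

Height above start = (3.64 − 0) / 2.8 = 1.3 km
Altitude = 1400 m + 1300 m = 2700 m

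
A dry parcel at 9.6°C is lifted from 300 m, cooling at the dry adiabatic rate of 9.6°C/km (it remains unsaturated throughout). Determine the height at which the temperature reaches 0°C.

1300 m

Height above start = (9.6 − 0) / 9.6 = 1 km
Altitude = 300 m + 1000 m = 1300 m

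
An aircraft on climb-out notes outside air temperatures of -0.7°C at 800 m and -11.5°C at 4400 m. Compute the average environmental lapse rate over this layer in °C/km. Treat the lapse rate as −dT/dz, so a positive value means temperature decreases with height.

Γ = −ΔT/Δz = (-0.7 − (-11.5)) / (4400 − 800) m
  = 10.8°C / 3.6 km = 3°C/km

3°C/km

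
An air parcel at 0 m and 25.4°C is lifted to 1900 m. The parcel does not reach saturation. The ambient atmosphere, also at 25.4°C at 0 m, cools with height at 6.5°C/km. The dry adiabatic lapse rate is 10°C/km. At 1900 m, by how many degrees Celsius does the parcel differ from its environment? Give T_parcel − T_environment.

Parcel:
  0–1900 m, dry: Δz = 1.9 km ⇒ ΔT = -19°C; T = 6.4°C
Environment:
  0–1900 m, environment: Δz = 1.9 km ⇒ ΔT = -12.35°C; T = 13.05°C
T_parcel − T_env = 6.4 − 13.05 = -6.65°C

-6.65°C (parcel cooler than environment)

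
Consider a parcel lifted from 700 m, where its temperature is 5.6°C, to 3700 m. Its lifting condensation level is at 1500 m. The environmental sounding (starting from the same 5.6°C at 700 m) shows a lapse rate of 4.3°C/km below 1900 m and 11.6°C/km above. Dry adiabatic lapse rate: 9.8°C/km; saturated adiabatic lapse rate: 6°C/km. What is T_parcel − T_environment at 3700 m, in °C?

Parcel:
  From 700 m to 1500 m (dry): cools by 9.8 × 0.8 = 7.84°C, giving -2.24°C.
  From 1500 m to 3700 m (saturated): cools by 6 × 2.2 = 13.2°C, giving -15.44°C.
Environment:
  From 700 m to 1900 m (environment, lower layer): cools by 4.3 × 1.2 = 5.16°C, giving 0.44°C.
  From 1900 m to 3700 m (environment, upper layer): cools by 11.6 × 1.8 = 20.88°C, giving -20.44°C.
T_parcel − T_env = -15.44 − (-20.44) = +5°C

+5°C (parcel warmer than environment)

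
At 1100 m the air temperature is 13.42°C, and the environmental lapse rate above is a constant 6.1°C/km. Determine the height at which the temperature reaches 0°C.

Height above start = (13.42 − 0) / 6.1 = 2.2 km
Altitude = 1100 m + 2200 m = 3300 m

3300 m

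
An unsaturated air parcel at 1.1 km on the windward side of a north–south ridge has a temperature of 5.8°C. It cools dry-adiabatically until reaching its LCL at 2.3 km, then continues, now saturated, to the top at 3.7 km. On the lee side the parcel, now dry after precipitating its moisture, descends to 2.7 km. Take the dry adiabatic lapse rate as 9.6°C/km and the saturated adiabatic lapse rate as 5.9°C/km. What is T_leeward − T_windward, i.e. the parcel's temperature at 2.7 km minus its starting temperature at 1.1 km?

-10.18°C

1100 → 2300 m (dry, 9.6°C/km): ΔT = -9.6 × 1.2 = -11.52°C → T = -5.72°C
2300 → 3700 m (saturated, 5.9°C/km): ΔT = -5.9 × 1.4 = -8.26°C → T = -13.98°C
3700 → 2700 m (dry descent, 9.6°C/km): ΔT = +9.6 × 1 = +9.6°C → T = -4.38°C
Net change vs windward start: -4.38 − 5.8 = -10.18°C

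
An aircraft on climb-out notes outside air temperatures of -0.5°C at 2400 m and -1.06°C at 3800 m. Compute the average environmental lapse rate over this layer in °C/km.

Γ = −ΔT/Δz = (-0.5 − (-1.06)) / (3800 − 2400) m
  = 0.56°C / 1.4 km = 0.4°C/km

0.4°C/km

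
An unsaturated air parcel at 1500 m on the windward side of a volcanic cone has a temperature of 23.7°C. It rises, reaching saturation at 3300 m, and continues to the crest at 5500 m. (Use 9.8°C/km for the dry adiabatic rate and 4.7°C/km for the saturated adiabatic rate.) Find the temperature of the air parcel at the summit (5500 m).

-4.28°C

1500–3300 m, dry: Δz = 1.8 km ⇒ ΔT = -17.64°C; T = 6.06°C
3300–5500 m, saturated: Δz = 2.2 km ⇒ ΔT = -10.34°C; T = -4.28°C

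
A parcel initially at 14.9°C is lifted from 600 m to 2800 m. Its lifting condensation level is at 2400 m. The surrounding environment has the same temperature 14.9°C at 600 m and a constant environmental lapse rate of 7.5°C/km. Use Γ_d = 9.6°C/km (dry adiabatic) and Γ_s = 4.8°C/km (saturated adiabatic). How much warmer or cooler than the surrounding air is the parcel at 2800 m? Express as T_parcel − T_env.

-2.7°C (parcel cooler than environment)

Parcel:
  600 → 2400 m (dry, 9.6°C/km): ΔT = -9.6 × 1.8 = -17.28°C → T = -2.38°C
  2400 → 2800 m (saturated, 4.8°C/km): ΔT = -4.8 × 0.4 = -1.92°C → T = -4.3°C
Environment:
  600 → 2800 m (environment, 7.5°C/km): ΔT = -7.5 × 2.2 = -16.5°C → T = -1.6°C
T_parcel − T_env = -4.3 − (-1.6) = -2.7°C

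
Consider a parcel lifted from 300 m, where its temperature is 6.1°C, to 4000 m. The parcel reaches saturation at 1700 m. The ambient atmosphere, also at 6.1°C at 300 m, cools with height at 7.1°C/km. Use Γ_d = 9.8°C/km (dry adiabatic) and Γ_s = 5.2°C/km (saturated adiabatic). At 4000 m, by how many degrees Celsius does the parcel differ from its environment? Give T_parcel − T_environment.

+0.59°C (parcel warmer than environment)

Parcel:
  300 → 1700 m (dry, 9.8°C/km): ΔT = -9.8 × 1.4 = -13.72°C → T = -7.62°C
  1700 → 4000 m (saturated, 5.2°C/km): ΔT = -5.2 × 2.3 = -11.96°C → T = -19.58°C
Environment:
  300 → 4000 m (environment, 7.1°C/km): ΔT = -7.1 × 3.7 = -26.27°C → T = -20.17°C
T_parcel − T_env = -19.58 − (-20.17) = +0.59°C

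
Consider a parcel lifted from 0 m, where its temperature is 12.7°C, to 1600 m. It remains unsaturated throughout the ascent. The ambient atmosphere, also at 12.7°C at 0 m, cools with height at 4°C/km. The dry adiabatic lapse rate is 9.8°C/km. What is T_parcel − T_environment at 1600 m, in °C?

Parcel:
  From 0 m to 1600 m (dry): cools by 9.8 × 1.6 = 15.68°C, giving -2.98°C.
Environment:
  From 0 m to 1600 m (environment): cools by 4 × 1.6 = 6.4°C, giving 6.3°C.
T_parcel − T_env = -2.98 − 6.3 = -9.28°C

-9.28°C (parcel cooler than environment)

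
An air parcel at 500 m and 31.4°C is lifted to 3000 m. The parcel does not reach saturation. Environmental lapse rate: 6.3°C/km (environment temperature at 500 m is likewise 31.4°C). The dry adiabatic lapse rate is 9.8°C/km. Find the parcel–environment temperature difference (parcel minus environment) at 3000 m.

-8.75°C (parcel cooler than environment)

Parcel:
  From 500 m to 3000 m (dry): cools by 9.8 × 2.5 = 24.5°C, giving 6.9°C.
Environment:
  From 500 m to 3000 m (environment): cools by 6.3 × 2.5 = 15.75°C, giving 15.65°C.
T_parcel − T_env = 6.9 − 15.65 = -8.75°C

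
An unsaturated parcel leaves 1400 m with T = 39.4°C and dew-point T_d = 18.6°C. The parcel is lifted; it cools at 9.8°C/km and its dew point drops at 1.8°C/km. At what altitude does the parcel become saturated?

T and T_d converge at 9.8 − 1.8 = 8°C per km
Height above start = (39.4 − 18.6) / 8 = 2.6 km
LCL altitude = 1400 m + 2600 m = 4000 m

4000 m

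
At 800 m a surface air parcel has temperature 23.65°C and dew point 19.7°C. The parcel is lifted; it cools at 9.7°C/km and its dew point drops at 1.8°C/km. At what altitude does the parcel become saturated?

T and T_d converge at 9.7 − 1.8 = 7.9°C per km
Height above start = (23.65 − 19.7) / 7.9 = 0.5 km
LCL altitude = 800 m + 500 m = 1300 m

1300 m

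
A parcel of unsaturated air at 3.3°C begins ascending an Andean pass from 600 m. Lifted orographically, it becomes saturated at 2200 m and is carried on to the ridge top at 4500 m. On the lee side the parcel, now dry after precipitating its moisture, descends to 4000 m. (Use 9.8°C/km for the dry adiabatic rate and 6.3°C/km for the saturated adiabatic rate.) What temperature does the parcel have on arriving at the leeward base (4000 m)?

-21.97°C

Dry to 2200 m: -9.8 × 1.6 km = -15.68°C, so T = -12.38°C.
Saturated to 4500 m: -6.3 × 2.3 km = -14.49°C, so T = -26.87°C.
Dry descent to 4000 m: +9.8 × 0.5 km = +4.9°C, so T = -21.97°C.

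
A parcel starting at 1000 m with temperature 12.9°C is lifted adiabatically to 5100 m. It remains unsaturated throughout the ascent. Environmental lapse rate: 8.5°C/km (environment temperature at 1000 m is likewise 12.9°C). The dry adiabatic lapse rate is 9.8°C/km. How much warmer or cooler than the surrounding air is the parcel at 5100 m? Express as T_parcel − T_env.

-5.33°C (parcel cooler than environment)

Parcel:
  From 1000 m to 5100 m (dry): cools by 9.8 × 4.1 = 40.18°C, giving -27.28°C.
Environment:
  From 1000 m to 5100 m (environment): cools by 8.5 × 4.1 = 34.85°C, giving -21.95°C.
T_parcel − T_env = -27.28 − (-21.95) = -5.33°C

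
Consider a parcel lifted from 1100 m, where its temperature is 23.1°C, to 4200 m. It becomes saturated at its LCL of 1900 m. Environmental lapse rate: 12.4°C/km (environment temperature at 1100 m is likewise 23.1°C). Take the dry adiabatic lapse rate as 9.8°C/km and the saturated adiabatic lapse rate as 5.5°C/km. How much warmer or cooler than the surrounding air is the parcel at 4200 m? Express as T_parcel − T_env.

+17.95°C (parcel warmer than environment)

Parcel:
  From 1100 m to 1900 m (dry): cools by 9.8 × 0.8 = 7.84°C, giving 15.26°C.
  From 1900 m to 4200 m (saturated): cools by 5.5 × 2.3 = 12.65°C, giving 2.61°C.
Environment:
  From 1100 m to 4200 m (environment): cools by 12.4 × 3.1 = 38.44°C, giving -15.34°C.
T_parcel − T_env = 2.61 − (-15.34) = +17.95°C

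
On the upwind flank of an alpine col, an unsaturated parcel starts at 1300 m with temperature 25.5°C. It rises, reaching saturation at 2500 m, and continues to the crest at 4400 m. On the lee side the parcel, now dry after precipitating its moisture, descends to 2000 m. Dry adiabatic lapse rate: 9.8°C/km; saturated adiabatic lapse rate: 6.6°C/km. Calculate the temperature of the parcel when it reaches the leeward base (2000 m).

24.72°C

1300 → 2500 m (dry, 9.8°C/km): ΔT = -9.8 × 1.2 = -11.76°C → T = 13.74°C
2500 → 4400 m (saturated, 6.6°C/km): ΔT = -6.6 × 1.9 = -12.54°C → T = 1.2°C
4400 → 2000 m (dry descent, 9.8°C/km): ΔT = +9.8 × 2.4 = +23.52°C → T = 24.72°C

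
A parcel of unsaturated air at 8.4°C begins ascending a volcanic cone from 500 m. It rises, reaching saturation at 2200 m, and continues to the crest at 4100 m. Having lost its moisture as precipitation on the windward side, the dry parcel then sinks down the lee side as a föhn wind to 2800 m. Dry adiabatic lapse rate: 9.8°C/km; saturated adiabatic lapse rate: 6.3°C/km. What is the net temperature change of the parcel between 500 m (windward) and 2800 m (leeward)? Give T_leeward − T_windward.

500–2200 m, dry: Δz = 1.7 km ⇒ ΔT = -16.66°C; T = -8.26°C
2200–4100 m, saturated: Δz = 1.9 km ⇒ ΔT = -11.97°C; T = -20.23°C
4100–2800 m, dry descent: Δz = 1.3 km ⇒ ΔT = +12.74°C; T = -7.49°C
Net change vs windward start: -7.49 − 8.4 = -15.89°C

-15.89°C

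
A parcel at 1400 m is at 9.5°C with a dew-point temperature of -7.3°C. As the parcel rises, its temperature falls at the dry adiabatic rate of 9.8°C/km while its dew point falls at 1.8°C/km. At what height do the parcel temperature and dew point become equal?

T and T_d converge at 9.8 − 1.8 = 8°C per km
Height above start = (9.5 − (-7.3)) / 8 = 2.1 km
LCL altitude = 1400 m + 2100 m = 3500 m

3500 m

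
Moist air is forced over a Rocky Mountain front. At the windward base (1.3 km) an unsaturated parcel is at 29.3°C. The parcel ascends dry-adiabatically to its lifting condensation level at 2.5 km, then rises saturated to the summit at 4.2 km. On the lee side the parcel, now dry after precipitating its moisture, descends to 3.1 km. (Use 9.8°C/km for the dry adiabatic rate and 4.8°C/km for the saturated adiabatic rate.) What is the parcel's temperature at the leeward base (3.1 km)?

20.16°C

From 1300 m to 2500 m (dry): cools by 9.8 × 1.2 = 11.76°C, giving 17.54°C.
From 2500 m to 4200 m (saturated): cools by 4.8 × 1.7 = 8.16°C, giving 9.38°C.
From 4200 m to 3100 m (dry descent): warms by 9.8 × 1.1 = 10.78°C, giving 20.16°C.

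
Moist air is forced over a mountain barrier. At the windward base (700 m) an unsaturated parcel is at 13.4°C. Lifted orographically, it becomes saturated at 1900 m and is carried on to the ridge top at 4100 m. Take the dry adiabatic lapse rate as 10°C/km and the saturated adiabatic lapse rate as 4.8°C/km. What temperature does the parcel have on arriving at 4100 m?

700 → 1900 m (dry, 10°C/km): ΔT = -10 × 1.2 = -12°C → T = 1.4°C
1900 → 4100 m (saturated, 4.8°C/km): ΔT = -4.8 × 2.2 = -10.56°C → T = -9.16°C

-9.16°C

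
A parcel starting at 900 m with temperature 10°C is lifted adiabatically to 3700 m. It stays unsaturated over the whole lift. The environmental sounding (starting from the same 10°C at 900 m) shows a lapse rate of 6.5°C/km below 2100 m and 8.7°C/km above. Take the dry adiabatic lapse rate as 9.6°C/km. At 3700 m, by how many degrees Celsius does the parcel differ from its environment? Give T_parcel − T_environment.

Parcel:
  From 900 m to 3700 m (dry): cools by 9.6 × 2.8 = 26.88°C, giving -16.88°C.
Environment:
  From 900 m to 2100 m (environment, lower layer): cools by 6.5 × 1.2 = 7.8°C, giving 2.2°C.
  From 2100 m to 3700 m (environment, upper layer): cools by 8.7 × 1.6 = 13.92°C, giving -11.72°C.
T_parcel − T_env = -16.88 − (-11.72) = -5.16°C

-5.16°C (parcel cooler than environment)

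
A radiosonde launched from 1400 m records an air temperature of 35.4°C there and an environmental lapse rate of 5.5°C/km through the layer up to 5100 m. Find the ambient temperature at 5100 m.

15.05°C

1400–5100 m, environmental: Δz = 3.7 km ⇒ ΔT = -20.35°C; T = 15.05°C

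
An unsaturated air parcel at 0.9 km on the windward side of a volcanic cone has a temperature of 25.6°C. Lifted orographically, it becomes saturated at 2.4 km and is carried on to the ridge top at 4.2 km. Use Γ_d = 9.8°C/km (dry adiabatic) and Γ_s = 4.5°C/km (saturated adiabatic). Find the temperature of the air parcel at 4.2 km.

2.8°C

Dry to 2400 m: -9.8 × 1.5 km = -14.7°C, so T = 10.9°C.
Saturated to 4200 m: -4.5 × 1.8 km = -8.1°C, so T = 2.8°C.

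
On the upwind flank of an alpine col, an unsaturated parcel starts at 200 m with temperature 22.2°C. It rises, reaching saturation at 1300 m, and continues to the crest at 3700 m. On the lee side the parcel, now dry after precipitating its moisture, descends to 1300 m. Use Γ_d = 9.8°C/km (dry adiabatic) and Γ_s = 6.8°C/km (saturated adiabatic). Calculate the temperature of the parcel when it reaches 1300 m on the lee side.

From 200 m to 1300 m (dry): cools by 9.8 × 1.1 = 10.78°C, giving 11.42°C.
From 1300 m to 3700 m (saturated): cools by 6.8 × 2.4 = 16.32°C, giving -4.9°C.
From 3700 m to 1300 m (dry descent): warms by 9.8 × 2.4 = 23.52°C, giving 18.62°C.

18.62°C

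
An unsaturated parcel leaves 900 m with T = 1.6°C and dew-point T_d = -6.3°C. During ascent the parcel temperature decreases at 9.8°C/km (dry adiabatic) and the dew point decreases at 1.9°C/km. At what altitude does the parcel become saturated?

1900 m

T and T_d converge at 9.8 − 1.9 = 7.9°C per km
Height above start = (1.6 − (-6.3)) / 7.9 = 1 km
LCL altitude = 900 m + 1000 m = 1900 m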